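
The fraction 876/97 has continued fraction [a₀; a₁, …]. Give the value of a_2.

3

Apply division with remainder until the remainder is 0:
⌊876/97⌋ = 9, remainder 3
⌊97/3⌋ = 32, remainder 1
⌊3/1⌋ = 3, remainder 0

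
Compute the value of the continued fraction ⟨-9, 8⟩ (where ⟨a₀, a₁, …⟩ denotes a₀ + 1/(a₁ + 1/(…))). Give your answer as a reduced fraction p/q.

Start with 8.
-9 + 1/(8/1) = -9 + 1/8 = -71/8

-71/8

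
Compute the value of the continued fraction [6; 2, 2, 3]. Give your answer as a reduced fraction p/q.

Start with 3.
2 + 1/(3/1) = 2 + 1/3 = 7/3
2 + 1/(7/3) = 2 + 3/7 = 17/7
6 + 1/(17/7) = 6 + 7/17 = 109/17

109/17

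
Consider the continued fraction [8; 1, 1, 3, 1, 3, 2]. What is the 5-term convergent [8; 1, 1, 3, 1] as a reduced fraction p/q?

Starting at the tail and folding back:
Start with 1.
3 + 1/(1/1) = 3 + 1/1 = 4/1
1 + 1/(4/1) = 1 + 1/4 = 5/4
1 + 1/(5/4) = 1 + 4/5 = 9/5
8 + 1/(9/5) = 8 + 5/9 = 77/9

77/9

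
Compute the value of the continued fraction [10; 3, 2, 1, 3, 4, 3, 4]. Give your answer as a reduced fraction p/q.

22675/2202

Work from the innermost term outward:
Start with 4.
3 + 1/(4/1) = 3 + 1/4 = 13/4
4 + 1/(13/4) = 4 + 4/13 = 56/13
3 + 1/(56/13) = 3 + 13/56 = 181/56
1 + 1/(181/56) = 1 + 56/181 = 237/181
2 + 1/(237/181) = 2 + 181/237 = 655/237
3 + 1/(655/237) = 3 + 237/655 = 2202/655
10 + 1/(2202/655) = 10 + 655/2202 = 22675/2202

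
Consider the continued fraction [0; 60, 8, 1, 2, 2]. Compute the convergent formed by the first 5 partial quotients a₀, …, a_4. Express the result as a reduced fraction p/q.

26/1563

a_0 = 0: 0/1
a_1 = 60: 1/60
a_2 = 8: 8/481
a_3 = 1: 9/541
a_4 = 2: 26/1563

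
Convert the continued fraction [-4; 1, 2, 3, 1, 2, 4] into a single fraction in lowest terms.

-519/157

a_0 = -4: -4/1
a_1 = 1: -3/1
a_2 = 2: -10/3
a_3 = 3: -33/10
a_4 = 1: -43/13
a_5 = 2: -119/36
a_6 = 4: -519/157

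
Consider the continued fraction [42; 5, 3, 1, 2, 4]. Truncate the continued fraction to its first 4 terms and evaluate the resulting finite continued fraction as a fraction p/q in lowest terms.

Build up convergents one term at a time:
a_0 = 42: 42/1
a_1 = 5: 211/5
a_2 = 3: 675/16
a_3 = 1: 886/21

886/21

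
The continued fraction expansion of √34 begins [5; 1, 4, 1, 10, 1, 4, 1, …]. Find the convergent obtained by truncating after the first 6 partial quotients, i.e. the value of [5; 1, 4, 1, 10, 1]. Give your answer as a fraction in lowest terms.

Collapse the nested fraction from the inside out:
Start with 1.
10 + 1/(1/1) = 10 + 1/1 = 11/1
1 + 1/(11/1) = 1 + 1/11 = 12/11
4 + 1/(12/11) = 4 + 11/12 = 59/12
1 + 1/(59/12) = 1 + 12/59 = 71/59
5 + 1/(71/59) = 5 + 59/71 = 414/71

414/71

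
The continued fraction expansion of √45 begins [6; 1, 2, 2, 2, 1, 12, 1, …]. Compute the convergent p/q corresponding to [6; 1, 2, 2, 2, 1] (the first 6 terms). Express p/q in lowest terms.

161/24

Start with 1.
2 + 1/(1/1) = 2 + 1/1 = 3/1
2 + 1/(3/1) = 2 + 1/3 = 7/3
2 + 1/(7/3) = 2 + 3/7 = 17/7
1 + 1/(17/7) = 1 + 7/17 = 24/17
6 + 1/(24/17) = 6 + 17/24 = 161/24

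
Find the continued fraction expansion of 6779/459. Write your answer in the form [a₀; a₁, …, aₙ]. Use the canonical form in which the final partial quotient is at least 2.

[14; 1, 3, 3, 35]

Repeatedly divide and take the remainder:
6779 = 14·459 + 353, so a_0 = 14
459 = 1·353 + 106, so a_1 = 1
353 = 3·106 + 35, so a_2 = 3
106 = 3·35 + 1, so a_3 = 3
35 = 35·1 + 0, so a_4 = 35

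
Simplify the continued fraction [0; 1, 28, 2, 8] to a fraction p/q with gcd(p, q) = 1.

484/501

Start with 8.
2 + 1/(8/1) = 2 + 1/8 = 17/8
28 + 1/(17/8) = 28 + 8/17 = 484/17
1 + 1/(484/17) = 1 + 17/484 = 501/484
0 + 1/(501/484) = 0 + 484/501 = 484/501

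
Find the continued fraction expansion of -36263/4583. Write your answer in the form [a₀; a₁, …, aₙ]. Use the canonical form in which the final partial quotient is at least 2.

Apply division with remainder until the remainder is 0:
-36263 = -8·4583 + 401, so a_0 = -8
4583 = 11·401 + 172, so a_1 = 11
401 = 2·172 + 57, so a_2 = 2
172 = 3·57 + 1, so a_3 = 3
57 = 57·1 + 0, so a_4 = 57

[-8; 11, 2, 3, 57]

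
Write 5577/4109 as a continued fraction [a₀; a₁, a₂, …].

Apply division with remainder until the remainder is 0:
⌊5577/4109⌋ = 1, remainder 1468
⌊4109/1468⌋ = 2, remainder 1173
⌊1468/1173⌋ = 1, remainder 295
⌊1173/295⌋ = 3, remainder 288
⌊295/288⌋ = 1, remainder 7
⌊288/7⌋ = 41, remainder 1
⌊7/1⌋ = 7, remainder 0

[1; 2, 1, 3, 1, 41, 7]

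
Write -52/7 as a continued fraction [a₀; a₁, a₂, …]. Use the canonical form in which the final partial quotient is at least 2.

[-8; 1, 1, 3]

Apply division with remainder until the remainder is 0:
-52 ÷ 7 → quotient -8, remainder 4
7 ÷ 4 → quotient 1, remainder 3
4 ÷ 3 → quotient 1, remainder 1
3 ÷ 1 → quotient 3, remainder 0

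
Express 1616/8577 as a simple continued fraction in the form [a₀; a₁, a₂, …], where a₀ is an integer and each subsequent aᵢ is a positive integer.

Apply division with remainder until the remainder is 0:
1616 = 0·8577 + 1616, so a_0 = 0
8577 = 5·1616 + 497, so a_1 = 5
1616 = 3·497 + 125, so a_2 = 3
497 = 3·125 + 122, so a_3 = 3
125 = 1·122 + 3, so a_4 = 1
122 = 40·3 + 2, so a_5 = 40
3 = 1·2 + 1, so a_6 = 1
2 = 2·1 + 0, so a_7 = 2

[0; 5, 3, 3, 1, 40, 1, 2]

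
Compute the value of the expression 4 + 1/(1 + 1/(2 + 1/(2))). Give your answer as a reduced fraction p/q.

Start with 2.
2 + 1/(2/1) = 2 + 1/2 = 5/2
1 + 1/(5/2) = 1 + 2/5 = 7/5
4 + 1/(7/5) = 4 + 5/7 = 33/7

33/7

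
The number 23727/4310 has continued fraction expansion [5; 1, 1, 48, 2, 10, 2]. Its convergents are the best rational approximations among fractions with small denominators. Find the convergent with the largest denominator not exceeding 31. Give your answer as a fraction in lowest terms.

a_0 = 5: 5/1  (≤ bound)
a_1 = 1: 6/1  (≤ bound)
a_2 = 1: 11/2  (≤ bound)
a_3 = 48: 534/97  (> 31, stop)

11/2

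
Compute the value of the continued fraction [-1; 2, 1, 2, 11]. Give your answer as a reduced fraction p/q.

-57/91

Start with 11.
2 + 1/(11/1) = 2 + 1/11 = 23/11
1 + 1/(23/11) = 1 + 11/23 = 34/23
2 + 1/(34/23) = 2 + 23/34 = 91/34
-1 + 1/(91/34) = -1 + 34/91 = -57/91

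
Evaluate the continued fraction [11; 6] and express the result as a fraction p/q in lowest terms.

Compute successive convergents:
a_0 = 11: 11/1
a_1 = 6: 67/6

67/6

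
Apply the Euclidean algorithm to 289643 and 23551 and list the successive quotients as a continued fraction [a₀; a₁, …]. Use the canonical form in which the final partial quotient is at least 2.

[12; 3, 2, 1, 6, 6, 57]

Run the Euclidean algorithm, recording each quotient:
⌊289643/23551⌋ = 12, remainder 7031
⌊23551/7031⌋ = 3, remainder 2458
⌊7031/2458⌋ = 2, remainder 2115
⌊2458/2115⌋ = 1, remainder 343
⌊2115/343⌋ = 6, remainder 57
⌊343/57⌋ = 6, remainder 1
⌊57/1⌋ = 57, remainder 0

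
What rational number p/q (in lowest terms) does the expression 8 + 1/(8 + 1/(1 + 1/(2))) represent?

a_0 = 8: 8/1
a_1 = 8: 65/8
a_2 = 1: 73/9
a_3 = 2: 211/26

211/26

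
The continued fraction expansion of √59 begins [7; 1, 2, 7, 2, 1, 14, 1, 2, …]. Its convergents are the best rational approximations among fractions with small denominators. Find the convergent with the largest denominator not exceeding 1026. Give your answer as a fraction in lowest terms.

a_0 = 7: 7/1  (≤ bound)
a_1 = 1: 8/1  (≤ bound)
a_2 = 2: 23/3  (≤ bound)
a_3 = 7: 169/22  (≤ bound)
a_4 = 2: 361/47  (≤ bound)
a_5 = 1: 530/69  (≤ bound)
a_6 = 14: 7781/1013  (≤ bound)
a_7 = 1: 8311/1082  (> 1026, stop)

7781/1013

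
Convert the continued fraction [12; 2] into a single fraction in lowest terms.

Compute successive convergents:
a_0 = 12: 12/1
a_1 = 2: 25/2

25/2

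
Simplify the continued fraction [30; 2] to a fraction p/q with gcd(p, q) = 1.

Build up convergents one term at a time:
a_0 = 30: 30/1
a_1 = 2: 61/2

61/2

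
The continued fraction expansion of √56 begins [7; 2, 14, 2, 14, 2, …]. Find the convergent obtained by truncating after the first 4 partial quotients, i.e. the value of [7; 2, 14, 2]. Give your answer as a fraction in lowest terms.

449/60

Build up convergents one term at a time:
a_0 = 7: 7/1
a_1 = 2: 15/2
a_2 = 14: 217/29
a_3 = 2: 449/60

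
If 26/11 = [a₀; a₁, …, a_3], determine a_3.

Apply division with remainder until the remainder is 0:
26 = 2·11 + 4, so a_0 = 2
11 = 2·4 + 3, so a_1 = 2
4 = 1·3 + 1, so a_2 = 1
3 = 3·1 + 0, so a_3 = 3

3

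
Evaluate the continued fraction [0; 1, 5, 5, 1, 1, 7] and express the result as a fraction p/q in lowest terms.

Start with 7.
1 + 1/(7/1) = 1 + 1/7 = 8/7
1 + 1/(8/7) = 1 + 7/8 = 15/8
5 + 1/(15/8) = 5 + 8/15 = 83/15
5 + 1/(83/15) = 5 + 15/83 = 430/83
1 + 1/(430/83) = 1 + 83/430 = 513/430
0 + 1/(513/430) = 0 + 430/513 = 430/513

430/513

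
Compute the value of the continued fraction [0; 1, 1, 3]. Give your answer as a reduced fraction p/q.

Use the convergent recurrence hₖ = aₖ·hₖ₋₁ + hₖ₋₂ (and likewise for the denominators kₖ):
a_0 = 0: 0/1
a_1 = 1: 1/1
a_2 = 1: 1/2
a_3 = 3: 4/7

4/7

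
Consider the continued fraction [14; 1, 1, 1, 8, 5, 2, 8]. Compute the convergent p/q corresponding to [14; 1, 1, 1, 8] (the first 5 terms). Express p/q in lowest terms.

Start with 8.
1 + 1/(8/1) = 1 + 1/8 = 9/8
1 + 1/(9/8) = 1 + 8/9 = 17/9
1 + 1/(17/9) = 1 + 9/17 = 26/17
14 + 1/(26/17) = 14 + 17/26 = 381/26

381/26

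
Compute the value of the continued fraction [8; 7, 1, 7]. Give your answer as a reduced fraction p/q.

512/63

Start with 7.
1 + 1/(7/1) = 1 + 1/7 = 8/7
7 + 1/(8/7) = 7 + 7/8 = 63/8
8 + 1/(63/8) = 8 + 8/63 = 512/63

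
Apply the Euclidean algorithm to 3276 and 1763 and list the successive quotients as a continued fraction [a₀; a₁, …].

[1; 1, 6, 19, 4, 3]

⌊3276/1763⌋ = 1, remainder 1513
⌊1763/1513⌋ = 1, remainder 250
⌊1513/250⌋ = 6, remainder 13
⌊250/13⌋ = 19, remainder 3
⌊13/3⌋ = 4, remainder 1
⌊3/1⌋ = 3, remainder 0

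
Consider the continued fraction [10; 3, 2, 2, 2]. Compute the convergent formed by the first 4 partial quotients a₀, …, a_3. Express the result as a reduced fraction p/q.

175/17

Start with 2.
2 + 1/(2/1) = 2 + 1/2 = 5/2
3 + 1/(5/2) = 3 + 2/5 = 17/5
10 + 1/(17/5) = 10 + 5/17 = 175/17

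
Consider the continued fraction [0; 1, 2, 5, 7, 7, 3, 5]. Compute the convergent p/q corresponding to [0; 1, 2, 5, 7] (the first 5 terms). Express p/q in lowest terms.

79/115

a_0 = 0: 0/1
a_1 = 1: 1/1
a_2 = 2: 2/3
a_3 = 5: 11/16
a_4 = 7: 79/115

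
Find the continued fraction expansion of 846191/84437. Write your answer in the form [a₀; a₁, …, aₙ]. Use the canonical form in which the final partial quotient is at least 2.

846191 ÷ 84437 → quotient 10, remainder 1821
84437 ÷ 1821 → quotient 46, remainder 671
1821 ÷ 671 → quotient 2, remainder 479
671 ÷ 479 → quotient 1, remainder 192
479 ÷ 192 → quotient 2, remainder 95
192 ÷ 95 → quotient 2, remainder 2
95 ÷ 2 → quotient 47, remainder 1
2 ÷ 1 → quotient 2, remainder 0

[10; 46, 2, 1, 2, 2, 47, 2]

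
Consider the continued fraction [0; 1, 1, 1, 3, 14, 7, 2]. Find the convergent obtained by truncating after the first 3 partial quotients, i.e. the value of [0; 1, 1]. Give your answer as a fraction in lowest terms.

1/2

Start with 1.
1 + 1/(1/1) = 1 + 1/1 = 2/1
0 + 1/(2/1) = 0 + 1/2 = 1/2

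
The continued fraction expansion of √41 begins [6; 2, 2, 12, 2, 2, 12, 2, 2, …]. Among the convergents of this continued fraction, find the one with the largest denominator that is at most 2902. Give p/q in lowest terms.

2049/320

a_0 = 6: 6/1  (≤ bound)
a_1 = 2: 13/2  (≤ bound)
a_2 = 2: 32/5  (≤ bound)
a_3 = 12: 397/62  (≤ bound)
a_4 = 2: 826/129  (≤ bound)
a_5 = 2: 2049/320  (≤ bound)
a_6 = 12: 25414/3969  (> 2902, stop)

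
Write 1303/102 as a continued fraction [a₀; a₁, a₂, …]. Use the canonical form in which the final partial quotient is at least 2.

Apply division with remainder until the remainder is 0:
1303 ÷ 102 → quotient 12, remainder 79
102 ÷ 79 → quotient 1, remainder 23
79 ÷ 23 → quotient 3, remainder 10
23 ÷ 10 → quotient 2, remainder 3
10 ÷ 3 → quotient 3, remainder 1
3 ÷ 1 → quotient 3, remainder 0

[12; 1, 3, 2, 3, 3]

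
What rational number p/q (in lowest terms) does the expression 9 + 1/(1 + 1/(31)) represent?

319/32

Start with 31.
1 + 1/(31/1) = 1 + 1/31 = 32/31
9 + 1/(32/31) = 9 + 31/32 = 319/32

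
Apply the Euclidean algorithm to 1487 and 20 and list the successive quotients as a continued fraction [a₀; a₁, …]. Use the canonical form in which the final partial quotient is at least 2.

[74; 2, 1, 6]

Repeatedly divide and take the remainder:
1487 = 74·20 + 7, so a_0 = 74
20 = 2·7 + 6, so a_1 = 2
7 = 1·6 + 1, so a_2 = 1
6 = 6·1 + 0, so a_3 = 6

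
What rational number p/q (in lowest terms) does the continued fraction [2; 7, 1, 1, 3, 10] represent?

a_0 = 2: 2/1
a_1 = 7: 15/7
a_2 = 1: 17/8
a_3 = 1: 32/15
a_4 = 3: 113/53
a_5 = 10: 1162/545

1162/545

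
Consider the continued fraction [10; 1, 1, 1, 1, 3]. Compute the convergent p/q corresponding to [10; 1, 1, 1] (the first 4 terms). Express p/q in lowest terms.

32/3

Start with 1.
1 + 1/(1/1) = 1 + 1/1 = 2/1
1 + 1/(2/1) = 1 + 1/2 = 3/2
10 + 1/(3/2) = 10 + 2/3 = 32/3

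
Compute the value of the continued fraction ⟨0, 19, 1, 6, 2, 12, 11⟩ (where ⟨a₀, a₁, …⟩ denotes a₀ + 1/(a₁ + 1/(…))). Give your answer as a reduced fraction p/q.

a_0 = 0: 0/1
a_1 = 19: 1/19
a_2 = 1: 1/20
a_3 = 6: 7/139
a_4 = 2: 15/298
a_5 = 12: 187/3715
a_6 = 11: 2072/41163

2072/41163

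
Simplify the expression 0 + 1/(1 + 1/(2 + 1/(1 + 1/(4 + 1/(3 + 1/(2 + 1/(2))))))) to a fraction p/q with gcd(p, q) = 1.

a_0 = 0: 0/1
a_1 = 1: 1/1
a_2 = 2: 2/3
a_3 = 1: 3/4
a_4 = 4: 14/19
a_5 = 3: 45/61
a_6 = 2: 104/141
a_7 = 2: 253/343

253/343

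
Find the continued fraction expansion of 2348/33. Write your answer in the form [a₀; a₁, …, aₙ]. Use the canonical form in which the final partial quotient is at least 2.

[71; 6, 1, 1, 2]

Repeatedly divide and take the remainder:
2348 = 71·33 + 5, so a_0 = 71
33 = 6·5 + 3, so a_1 = 6
5 = 1·3 + 2, so a_2 = 1
3 = 1·2 + 1, so a_3 = 1
2 = 2·1 + 0, so a_4 = 2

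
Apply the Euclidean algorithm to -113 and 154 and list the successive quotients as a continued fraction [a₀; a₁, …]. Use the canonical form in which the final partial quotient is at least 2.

Repeatedly divide and take the remainder:
⌊-113/154⌋ = -1, remainder 41
⌊154/41⌋ = 3, remainder 31
⌊41/31⌋ = 1, remainder 10
⌊31/10⌋ = 3, remainder 1
⌊10/1⌋ = 10, remainder 0

[-1; 3, 1, 3, 10]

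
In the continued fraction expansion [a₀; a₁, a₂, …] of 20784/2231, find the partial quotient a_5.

8

Apply division with remainder until the remainder is 0:
20784 ÷ 2231 → quotient 9, remainder 705
2231 ÷ 705 → quotient 3, remainder 116
705 ÷ 116 → quotient 6, remainder 9
116 ÷ 9 → quotient 12, remainder 8
9 ÷ 8 → quotient 1, remainder 1
8 ÷ 1 → quotient 8, remainder 0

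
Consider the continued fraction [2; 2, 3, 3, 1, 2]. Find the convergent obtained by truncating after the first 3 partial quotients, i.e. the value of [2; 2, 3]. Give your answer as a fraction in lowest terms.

17/7

Work from the innermost term outward:
Start with 3.
2 + 1/(3/1) = 2 + 1/3 = 7/3
2 + 1/(7/3) = 2 + 3/7 = 17/7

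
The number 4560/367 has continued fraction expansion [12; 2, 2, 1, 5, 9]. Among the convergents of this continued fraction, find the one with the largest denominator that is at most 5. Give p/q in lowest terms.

List convergents until the denominator exceeds the bound:
a_0 = 12: 12/1  (≤ bound)
a_1 = 2: 25/2  (≤ bound)
a_2 = 2: 62/5  (≤ bound)
a_3 = 1: 87/7  (> 5, stop)

62/5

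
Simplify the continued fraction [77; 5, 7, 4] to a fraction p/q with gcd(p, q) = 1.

Start with 4.
7 + 1/(4/1) = 7 + 1/4 = 29/4
5 + 1/(29/4) = 5 + 4/29 = 149/29
77 + 1/(149/29) = 77 + 29/149 = 11502/149

11502/149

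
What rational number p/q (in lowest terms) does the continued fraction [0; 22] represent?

1/22

Start with 22.
0 + 1/(22/1) = 0 + 1/22 = 1/22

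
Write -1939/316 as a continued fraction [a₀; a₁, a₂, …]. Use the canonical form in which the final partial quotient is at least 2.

⌊-1939/316⌋ = -7, remainder 273
⌊316/273⌋ = 1, remainder 43
⌊273/43⌋ = 6, remainder 15
⌊43/15⌋ = 2, remainder 13
⌊15/13⌋ = 1, remainder 2
⌊13/2⌋ = 6, remainder 1
⌊2/1⌋ = 2, remainder 0

[-7; 1, 6, 2, 1, 6, 2]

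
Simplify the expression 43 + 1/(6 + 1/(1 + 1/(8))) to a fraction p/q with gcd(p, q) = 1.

Starting at the tail and folding back:
Start with 8.
1 + 1/(8/1) = 1 + 1/8 = 9/8
6 + 1/(9/8) = 6 + 8/9 = 62/9
43 + 1/(62/9) = 43 + 9/62 = 2675/62

2675/62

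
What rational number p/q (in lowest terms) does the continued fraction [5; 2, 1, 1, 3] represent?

97/18

Collapse the nested fraction from the inside out:
Start with 3.
1 + 1/(3/1) = 1 + 1/3 = 4/3
1 + 1/(4/3) = 1 + 3/4 = 7/4
2 + 1/(7/4) = 2 + 4/7 = 18/7
5 + 1/(18/7) = 5 + 7/18 = 97/18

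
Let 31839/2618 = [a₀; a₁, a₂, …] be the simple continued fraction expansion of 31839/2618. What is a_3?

⌊31839/2618⌋ = 12, remainder 423
⌊2618/423⌋ = 6, remainder 80
⌊423/80⌋ = 5, remainder 23
⌊80/23⌋ = 3, remainder 11

3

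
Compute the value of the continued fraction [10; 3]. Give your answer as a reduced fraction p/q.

31/3

Start with 3.
10 + 1/(3/1) = 10 + 1/3 = 31/3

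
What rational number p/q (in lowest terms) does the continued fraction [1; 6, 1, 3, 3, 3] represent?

Work from the innermost term outward:
Start with 3.
3 + 1/(3/1) = 3 + 1/3 = 10/3
3 + 1/(10/3) = 3 + 3/10 = 33/10
1 + 1/(33/10) = 1 + 10/33 = 43/33
6 + 1/(43/33) = 6 + 33/43 = 291/43
1 + 1/(291/43) = 1 + 43/291 = 334/291

334/291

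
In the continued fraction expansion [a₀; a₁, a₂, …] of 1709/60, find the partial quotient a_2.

14

⌊1709/60⌋ = 28, remainder 29
⌊60/29⌋ = 2, remainder 2
⌊29/2⌋ = 14, remainder 1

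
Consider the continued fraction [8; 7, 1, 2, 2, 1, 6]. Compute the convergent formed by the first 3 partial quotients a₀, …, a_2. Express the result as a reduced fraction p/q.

65/8

Start with 1.
7 + 1/(1/1) = 7 + 1/1 = 8/1
8 + 1/(8/1) = 8 + 1/8 = 65/8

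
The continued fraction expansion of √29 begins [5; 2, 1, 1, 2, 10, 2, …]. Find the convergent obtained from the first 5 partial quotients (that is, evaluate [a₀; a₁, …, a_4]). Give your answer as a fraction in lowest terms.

a_0 = 5: 5/1
a_1 = 2: 11/2
a_2 = 1: 16/3
a_3 = 1: 27/5
a_4 = 2: 70/13

70/13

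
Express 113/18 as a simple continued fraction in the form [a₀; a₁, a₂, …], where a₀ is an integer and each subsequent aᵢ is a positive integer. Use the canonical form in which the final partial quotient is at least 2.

113 ÷ 18 → quotient 6, remainder 5
18 ÷ 5 → quotient 3, remainder 3
5 ÷ 3 → quotient 1, remainder 2
3 ÷ 2 → quotient 1, remainder 1
2 ÷ 1 → quotient 2, remainder 0

[6; 3, 1, 1, 2]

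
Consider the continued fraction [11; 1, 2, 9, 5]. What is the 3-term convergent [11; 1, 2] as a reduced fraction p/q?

a_0 = 11: 11/1
a_1 = 1: 12/1
a_2 = 2: 35/3

35/3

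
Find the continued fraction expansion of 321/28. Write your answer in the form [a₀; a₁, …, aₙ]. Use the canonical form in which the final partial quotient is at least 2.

[11; 2, 6, 2]

321 ÷ 28 → quotient 11, remainder 13
28 ÷ 13 → quotient 2, remainder 2
13 ÷ 2 → quotient 6, remainder 1
2 ÷ 1 → quotient 2, remainder 0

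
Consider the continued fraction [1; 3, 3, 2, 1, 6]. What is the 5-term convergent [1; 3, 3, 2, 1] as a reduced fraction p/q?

43/33

a_0 = 1: 1/1
a_1 = 3: 4/3
a_2 = 3: 13/10
a_3 = 2: 30/23
a_4 = 1: 43/33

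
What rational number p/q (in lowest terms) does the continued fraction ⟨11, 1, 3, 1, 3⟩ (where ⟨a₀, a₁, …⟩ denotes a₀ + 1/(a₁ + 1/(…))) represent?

Work from the innermost term outward:
Start with 3.
1 + 1/(3/1) = 1 + 1/3 = 4/3
3 + 1/(4/3) = 3 + 3/4 = 15/4
1 + 1/(15/4) = 1 + 4/15 = 19/15
11 + 1/(19/15) = 11 + 15/19 = 224/19

224/19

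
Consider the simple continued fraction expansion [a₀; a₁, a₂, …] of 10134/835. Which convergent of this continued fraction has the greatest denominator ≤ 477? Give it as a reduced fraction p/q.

3289/271

a_0 = 12: 12/1  (≤ bound)
a_1 = 7: 85/7  (≤ bound)
a_2 = 3: 267/22  (≤ bound)
a_3 = 12: 3289/271  (≤ bound)
a_4 = 3: 10134/835  (> 477, stop)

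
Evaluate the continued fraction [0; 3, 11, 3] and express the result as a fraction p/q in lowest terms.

34/105

Collapse the nested fraction from the inside out:
Start with 3.
11 + 1/(3/1) = 11 + 1/3 = 34/3
3 + 1/(34/3) = 3 + 3/34 = 105/34
0 + 1/(105/34) = 0 + 34/105 = 34/105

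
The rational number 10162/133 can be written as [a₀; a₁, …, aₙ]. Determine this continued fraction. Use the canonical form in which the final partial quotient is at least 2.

Run the Euclidean algorithm, recording each quotient:
10162 ÷ 133 → quotient 76, remainder 54
133 ÷ 54 → quotient 2, remainder 25
54 ÷ 25 → quotient 2, remainder 4
25 ÷ 4 → quotient 6, remainder 1
4 ÷ 1 → quotient 4, remainder 0

[76; 2, 2, 6, 4]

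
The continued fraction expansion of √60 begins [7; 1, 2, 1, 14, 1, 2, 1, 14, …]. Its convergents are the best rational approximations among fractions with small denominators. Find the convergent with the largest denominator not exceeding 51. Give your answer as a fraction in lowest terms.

31/4

List convergents until the denominator exceeds the bound:
a_0 = 7: 7/1  (≤ bound)
a_1 = 1: 8/1  (≤ bound)
a_2 = 2: 23/3  (≤ bound)
a_3 = 1: 31/4  (≤ bound)
a_4 = 14: 457/59  (> 51, stop)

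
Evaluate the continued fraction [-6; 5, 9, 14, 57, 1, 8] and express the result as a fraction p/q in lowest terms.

Start with 8.
1 + 1/(8/1) = 1 + 1/8 = 9/8
57 + 1/(9/8) = 57 + 8/9 = 521/9
14 + 1/(521/9) = 14 + 9/521 = 7303/521
9 + 1/(7303/521) = 9 + 521/7303 = 66248/7303
5 + 1/(66248/7303) = 5 + 7303/66248 = 338543/66248
-6 + 1/(338543/66248) = -6 + 66248/338543 = -1965010/338543

-1965010/338543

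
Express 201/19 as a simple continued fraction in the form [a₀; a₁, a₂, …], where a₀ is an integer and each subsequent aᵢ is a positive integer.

⌊201/19⌋ = 10, remainder 11
⌊19/11⌋ = 1, remainder 8
⌊11/8⌋ = 1, remainder 3
⌊8/3⌋ = 2, remainder 2
⌊3/2⌋ = 1, remainder 1
⌊2/1⌋ = 2, remainder 0

[10; 1, 1, 2, 1, 2]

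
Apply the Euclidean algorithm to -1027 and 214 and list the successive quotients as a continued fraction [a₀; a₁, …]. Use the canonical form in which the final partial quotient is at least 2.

[-5; 4, 1, 42]

-1027 = -5·214 + 43, so a_0 = -5
214 = 4·43 + 42, so a_1 = 4
43 = 1·42 + 1, so a_2 = 1
42 = 42·1 + 0, so a_3 = 42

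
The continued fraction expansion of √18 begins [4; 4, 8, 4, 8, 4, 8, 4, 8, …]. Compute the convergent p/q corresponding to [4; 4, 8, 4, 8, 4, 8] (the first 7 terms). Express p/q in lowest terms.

a_0 = 4: 4/1
a_1 = 4: 17/4
a_2 = 8: 140/33
a_3 = 4: 577/136
a_4 = 8: 4756/1121
a_5 = 4: 19601/4620
a_6 = 8: 161564/38081

161564/38081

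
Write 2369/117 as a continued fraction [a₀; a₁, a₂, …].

Run the Euclidean algorithm, recording each quotient:
⌊2369/117⌋ = 20, remainder 29
⌊117/29⌋ = 4, remainder 1
⌊29/1⌋ = 29, remainder 0

[20; 4, 29]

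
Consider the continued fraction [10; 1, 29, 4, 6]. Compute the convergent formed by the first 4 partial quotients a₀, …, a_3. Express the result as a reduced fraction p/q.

a_0 = 10: 10/1
a_1 = 1: 11/1
a_2 = 29: 329/30
a_3 = 4: 1327/121

1327/121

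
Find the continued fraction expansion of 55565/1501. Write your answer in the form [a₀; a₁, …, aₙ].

Run the Euclidean algorithm, recording each quotient:
55565 = 37·1501 + 28, so a_0 = 37
1501 = 53·28 + 17, so a_1 = 53
28 = 1·17 + 11, so a_2 = 1
17 = 1·11 + 6, so a_3 = 1
11 = 1·6 + 5, so a_4 = 1
6 = 1·5 + 1, so a_5 = 1
5 = 5·1 + 0, so a_6 = 5

[37; 53, 1, 1, 1, 1, 5]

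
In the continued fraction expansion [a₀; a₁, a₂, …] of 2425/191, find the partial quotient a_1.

⌊2425/191⌋ = 12, remainder 133
⌊191/133⌋ = 1, remainder 58

1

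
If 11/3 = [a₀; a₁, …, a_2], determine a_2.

11 = 3·3 + 2, so a_0 = 3
3 = 1·2 + 1, so a_1 = 1
2 = 2·1 + 0, so a_2 = 2

2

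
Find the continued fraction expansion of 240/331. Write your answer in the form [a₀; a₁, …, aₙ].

Apply division with remainder until the remainder is 0:
240 = 0·331 + 240, so a_0 = 0
331 = 1·240 + 91, so a_1 = 1
240 = 2·91 + 58, so a_2 = 2
91 = 1·58 + 33, so a_3 = 1
58 = 1·33 + 25, so a_4 = 1
33 = 1·25 + 8, so a_5 = 1
25 = 3·8 + 1, so a_6 = 3
8 = 8·1 + 0, so a_7 = 8

[0; 1, 2, 1, 1, 1, 3, 8]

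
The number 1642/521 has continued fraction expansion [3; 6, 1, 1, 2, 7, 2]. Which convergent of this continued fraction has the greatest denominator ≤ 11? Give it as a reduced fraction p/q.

a_0 = 3: 3/1  (≤ bound)
a_1 = 6: 19/6  (≤ bound)
a_2 = 1: 22/7  (≤ bound)
a_3 = 1: 41/13  (> 11, stop)

22/7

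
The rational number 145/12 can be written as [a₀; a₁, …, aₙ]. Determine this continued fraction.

[12; 12]

Apply division with remainder until the remainder is 0:
145 = 12·12 + 1, so a_0 = 12
12 = 12·1 + 0, so a_1 = 12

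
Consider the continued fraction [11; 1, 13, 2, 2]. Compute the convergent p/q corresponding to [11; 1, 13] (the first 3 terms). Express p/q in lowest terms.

167/14

Compute successive convergents:
a_0 = 11: 11/1
a_1 = 1: 12/1
a_2 = 13: 167/14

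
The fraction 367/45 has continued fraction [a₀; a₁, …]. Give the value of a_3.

3

367 = 8·45 + 7, so a_0 = 8
45 = 6·7 + 3, so a_1 = 6
7 = 2·3 + 1, so a_2 = 2
3 = 3·1 + 0, so a_3 = 3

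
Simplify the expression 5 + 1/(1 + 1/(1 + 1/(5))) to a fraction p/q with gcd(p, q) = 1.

a_0 = 5: 5/1
a_1 = 1: 6/1
a_2 = 1: 11/2
a_3 = 5: 61/11

61/11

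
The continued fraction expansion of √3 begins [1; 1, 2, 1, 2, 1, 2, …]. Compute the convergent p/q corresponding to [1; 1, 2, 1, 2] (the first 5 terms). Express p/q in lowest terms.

Compute successive convergents:
a_0 = 1: 1/1
a_1 = 1: 2/1
a_2 = 2: 5/3
a_3 = 1: 7/4
a_4 = 2: 19/11

19/11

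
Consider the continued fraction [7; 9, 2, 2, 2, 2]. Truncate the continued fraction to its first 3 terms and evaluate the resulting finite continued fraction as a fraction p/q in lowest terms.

a_0 = 7: 7/1
a_1 = 9: 64/9
a_2 = 2: 135/19

135/19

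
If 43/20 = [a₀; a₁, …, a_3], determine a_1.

6

43 ÷ 20 → quotient 2, remainder 3
20 ÷ 3 → quotient 6, remainder 2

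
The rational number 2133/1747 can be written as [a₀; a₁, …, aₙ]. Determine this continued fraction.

[1; 4, 1, 1, 9, 6, 1, 2]

Repeatedly divide and take the remainder:
⌊2133/1747⌋ = 1, remainder 386
⌊1747/386⌋ = 4, remainder 203
⌊386/203⌋ = 1, remainder 183
⌊203/183⌋ = 1, remainder 20
⌊183/20⌋ = 9, remainder 3
⌊20/3⌋ = 6, remainder 2
⌊3/2⌋ = 1, remainder 1
⌊2/1⌋ = 2, remainder 0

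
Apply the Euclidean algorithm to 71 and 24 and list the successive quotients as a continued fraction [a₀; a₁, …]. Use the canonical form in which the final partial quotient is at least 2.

[2; 1, 23]

Apply division with remainder until the remainder is 0:
71 ÷ 24 → quotient 2, remainder 23
24 ÷ 23 → quotient 1, remainder 1
23 ÷ 1 → quotient 23, remainder 0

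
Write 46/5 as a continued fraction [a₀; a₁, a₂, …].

⌊46/5⌋ = 9, remainder 1
⌊5/1⌋ = 5, remainder 0

[9; 5]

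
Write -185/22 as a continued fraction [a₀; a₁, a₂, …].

[-9; 1, 1, 2, 4]

-185 ÷ 22 → quotient -9, remainder 13
22 ÷ 13 → quotient 1, remainder 9
13 ÷ 9 → quotient 1, remainder 4
9 ÷ 4 → quotient 2, remainder 1
4 ÷ 1 → quotient 4, remainder 0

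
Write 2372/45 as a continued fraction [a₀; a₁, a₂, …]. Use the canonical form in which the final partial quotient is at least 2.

2372 = 52·45 + 32, so a_0 = 52
45 = 1·32 + 13, so a_1 = 1
32 = 2·13 + 6, so a_2 = 2
13 = 2·6 + 1, so a_3 = 2
6 = 6·1 + 0, so a_4 = 6

[52; 1, 2, 2, 6]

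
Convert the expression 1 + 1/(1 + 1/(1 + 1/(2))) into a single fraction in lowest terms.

8/5

Start with 2.
1 + 1/(2/1) = 1 + 1/2 = 3/2
1 + 1/(3/2) = 1 + 2/3 = 5/3
1 + 1/(5/3) = 1 + 3/5 = 8/5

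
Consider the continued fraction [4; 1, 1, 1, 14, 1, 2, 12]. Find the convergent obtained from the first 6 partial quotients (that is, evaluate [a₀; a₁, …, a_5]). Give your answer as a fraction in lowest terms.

219/47

Use the convergent recurrence hₖ = aₖ·hₖ₋₁ + hₖ₋₂ (and likewise for the denominators kₖ):
a_0 = 4: 4/1
a_1 = 1: 5/1
a_2 = 1: 9/2
a_3 = 1: 14/3
a_4 = 14: 205/44
a_5 = 1: 219/47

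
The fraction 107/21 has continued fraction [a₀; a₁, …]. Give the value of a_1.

107 ÷ 21 → quotient 5, remainder 2
21 ÷ 2 → quotient 10, remainder 1

10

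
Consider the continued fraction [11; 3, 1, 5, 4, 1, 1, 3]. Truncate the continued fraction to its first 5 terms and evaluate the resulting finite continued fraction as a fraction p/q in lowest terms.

a_0 = 11: 11/1
a_1 = 3: 34/3
a_2 = 1: 45/4
a_3 = 5: 259/23
a_4 = 4: 1081/96

1081/96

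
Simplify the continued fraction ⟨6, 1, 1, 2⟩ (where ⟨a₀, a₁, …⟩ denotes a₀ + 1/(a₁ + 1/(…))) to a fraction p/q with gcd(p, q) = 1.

Start with 2.
1 + 1/(2/1) = 1 + 1/2 = 3/2
1 + 1/(3/2) = 1 + 2/3 = 5/3
6 + 1/(5/3) = 6 + 3/5 = 33/5

33/5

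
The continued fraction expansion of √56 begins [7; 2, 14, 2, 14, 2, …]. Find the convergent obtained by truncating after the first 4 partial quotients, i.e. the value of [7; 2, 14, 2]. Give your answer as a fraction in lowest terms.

449/60

Work from the innermost term outward:
Start with 2.
14 + 1/(2/1) = 14 + 1/2 = 29/2
2 + 1/(29/2) = 2 + 2/29 = 60/29
7 + 1/(60/29) = 7 + 29/60 = 449/60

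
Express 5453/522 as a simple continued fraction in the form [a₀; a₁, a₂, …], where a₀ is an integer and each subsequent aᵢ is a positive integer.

[10; 2, 4, 6, 4, 2]

5453 ÷ 522 → quotient 10, remainder 233
522 ÷ 233 → quotient 2, remainder 56
233 ÷ 56 → quotient 4, remainder 9
56 ÷ 9 → quotient 6, remainder 2
9 ÷ 2 → quotient 4, remainder 1
2 ÷ 1 → quotient 2, remainder 0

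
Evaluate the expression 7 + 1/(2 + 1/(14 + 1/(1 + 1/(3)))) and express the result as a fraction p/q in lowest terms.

a_0 = 7: 7/1
a_1 = 2: 15/2
a_2 = 14: 217/29
a_3 = 1: 232/31
a_4 = 3: 913/122

913/122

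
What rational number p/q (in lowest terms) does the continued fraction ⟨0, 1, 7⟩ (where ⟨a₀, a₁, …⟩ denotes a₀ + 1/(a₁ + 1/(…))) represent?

7/8

Build up convergents one term at a time:
a_0 = 0: 0/1
a_1 = 1: 1/1
a_2 = 7: 7/8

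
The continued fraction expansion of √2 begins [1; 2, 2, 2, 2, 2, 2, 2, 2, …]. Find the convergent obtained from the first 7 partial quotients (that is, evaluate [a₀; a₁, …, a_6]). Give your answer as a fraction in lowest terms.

239/169

Starting at the tail and folding back:
Start with 2.
2 + 1/(2/1) = 2 + 1/2 = 5/2
2 + 1/(5/2) = 2 + 2/5 = 12/5
2 + 1/(12/5) = 2 + 5/12 = 29/12
2 + 1/(29/12) = 2 + 12/29 = 70/29
2 + 1/(70/29) = 2 + 29/70 = 169/70
1 + 1/(169/70) = 1 + 70/169 = 239/169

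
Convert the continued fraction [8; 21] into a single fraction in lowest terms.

169/21

Build up convergents one term at a time:
a_0 = 8: 8/1
a_1 = 21: 169/21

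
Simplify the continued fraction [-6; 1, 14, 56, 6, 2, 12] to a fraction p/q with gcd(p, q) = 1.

Collapse the nested fraction from the inside out:
Start with 12.
2 + 1/(12/1) = 2 + 1/12 = 25/12
6 + 1/(25/12) = 6 + 12/25 = 162/25
56 + 1/(162/25) = 56 + 25/162 = 9097/162
14 + 1/(9097/162) = 14 + 162/9097 = 127520/9097
1 + 1/(127520/9097) = 1 + 9097/127520 = 136617/127520
-6 + 1/(136617/127520) = -6 + 127520/136617 = -692182/136617

-692182/136617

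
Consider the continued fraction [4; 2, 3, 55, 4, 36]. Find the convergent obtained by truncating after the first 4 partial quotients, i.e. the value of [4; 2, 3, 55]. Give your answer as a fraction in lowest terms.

1714/387

Work from the innermost term outward:
Start with 55.
3 + 1/(55/1) = 3 + 1/55 = 166/55
2 + 1/(166/55) = 2 + 55/166 = 387/166
4 + 1/(387/166) = 4 + 166/387 = 1714/387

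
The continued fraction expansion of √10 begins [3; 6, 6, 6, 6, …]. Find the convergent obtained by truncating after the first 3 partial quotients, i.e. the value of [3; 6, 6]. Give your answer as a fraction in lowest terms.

117/37

Start with 6.
6 + 1/(6/1) = 6 + 1/6 = 37/6
3 + 1/(37/6) = 3 + 6/37 = 117/37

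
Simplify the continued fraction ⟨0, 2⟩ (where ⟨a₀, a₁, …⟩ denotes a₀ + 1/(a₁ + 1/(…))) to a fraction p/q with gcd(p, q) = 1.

Work from the innermost term outward:
Start with 2.
0 + 1/(2/1) = 0 + 1/2 = 1/2

1/2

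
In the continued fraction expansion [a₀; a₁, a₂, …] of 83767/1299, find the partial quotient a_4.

Run the Euclidean algorithm, recording each quotient:
83767 ÷ 1299 → quotient 64, remainder 631
1299 ÷ 631 → quotient 2, remainder 37
631 ÷ 37 → quotient 17, remainder 2
37 ÷ 2 → quotient 18, remainder 1
2 ÷ 1 → quotient 2, remainder 0

2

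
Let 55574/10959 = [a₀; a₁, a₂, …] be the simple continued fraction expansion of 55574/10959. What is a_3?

1

Run the Euclidean algorithm, recording each quotient:
55574 = 5·10959 + 779, so a_0 = 5
10959 = 14·779 + 53, so a_1 = 14
779 = 14·53 + 37, so a_2 = 14
53 = 1·37 + 16, so a_3 = 1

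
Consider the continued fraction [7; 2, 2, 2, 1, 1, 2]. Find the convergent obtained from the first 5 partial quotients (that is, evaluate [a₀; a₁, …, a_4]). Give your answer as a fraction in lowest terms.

126/17

a_0 = 7: 7/1
a_1 = 2: 15/2
a_2 = 2: 37/5
a_3 = 2: 89/12
a_4 = 1: 126/17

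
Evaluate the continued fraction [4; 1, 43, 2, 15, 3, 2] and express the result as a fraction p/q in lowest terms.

Use the convergent recurrence hₖ = aₖ·hₖ₋₁ + hₖ₋₂ (and likewise for the denominators kₖ):
a_0 = 4: 4/1
a_1 = 1: 5/1
a_2 = 43: 219/44
a_3 = 2: 443/89
a_4 = 15: 6864/1379
a_5 = 3: 21035/4226
a_6 = 2: 48934/9831

48934/9831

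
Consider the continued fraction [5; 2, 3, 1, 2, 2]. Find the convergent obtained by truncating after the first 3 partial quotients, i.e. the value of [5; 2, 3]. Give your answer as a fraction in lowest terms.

Build up convergents one term at a time:
a_0 = 5: 5/1
a_1 = 2: 11/2
a_2 = 3: 38/7

38/7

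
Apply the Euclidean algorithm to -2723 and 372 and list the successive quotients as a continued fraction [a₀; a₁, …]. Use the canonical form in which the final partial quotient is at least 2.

Run the Euclidean algorithm, recording each quotient:
-2723 = -8·372 + 253, so a_0 = -8
372 = 1·253 + 119, so a_1 = 1
253 = 2·119 + 15, so a_2 = 2
119 = 7·15 + 14, so a_3 = 7
15 = 1·14 + 1, so a_4 = 1
14 = 14·1 + 0, so a_5 = 14

[-8; 1, 2, 7, 1, 14]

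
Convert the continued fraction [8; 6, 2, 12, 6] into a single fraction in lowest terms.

Start with 6.
12 + 1/(6/1) = 12 + 1/6 = 73/6
2 + 1/(73/6) = 2 + 6/73 = 152/73
6 + 1/(152/73) = 6 + 73/152 = 985/152
8 + 1/(985/152) = 8 + 152/985 = 8032/985

8032/985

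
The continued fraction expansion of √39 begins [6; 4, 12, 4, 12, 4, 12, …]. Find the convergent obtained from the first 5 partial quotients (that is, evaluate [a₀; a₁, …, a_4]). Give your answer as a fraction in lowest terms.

Start with 12.
4 + 1/(12/1) = 4 + 1/12 = 49/12
12 + 1/(49/12) = 12 + 12/49 = 600/49
4 + 1/(600/49) = 4 + 49/600 = 2449/600
6 + 1/(2449/600) = 6 + 600/2449 = 15294/2449

15294/2449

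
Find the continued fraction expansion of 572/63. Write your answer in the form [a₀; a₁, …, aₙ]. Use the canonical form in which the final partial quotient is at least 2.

⌊572/63⌋ = 9, remainder 5
⌊63/5⌋ = 12, remainder 3
⌊5/3⌋ = 1, remainder 2
⌊3/2⌋ = 1, remainder 1
⌊2/1⌋ = 2, remainder 0

[9; 12, 1, 1, 2]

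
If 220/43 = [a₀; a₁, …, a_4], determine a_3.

220 = 5·43 + 5, so a_0 = 5
43 = 8·5 + 3, so a_1 = 8
5 = 1·3 + 2, so a_2 = 1
3 = 1·2 + 1, so a_3 = 1

1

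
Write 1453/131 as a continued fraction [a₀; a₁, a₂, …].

1453 = 11·131 + 12, so a_0 = 11
131 = 10·12 + 11, so a_1 = 10
12 = 1·11 + 1, so a_2 = 1
11 = 11·1 + 0, so a_3 = 11

[11; 10, 1, 11]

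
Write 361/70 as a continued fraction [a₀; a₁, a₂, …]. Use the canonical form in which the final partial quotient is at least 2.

[5; 6, 2, 1, 3]

⌊361/70⌋ = 5, remainder 11
⌊70/11⌋ = 6, remainder 4
⌊11/4⌋ = 2, remainder 3
⌊4/3⌋ = 1, remainder 1
⌊3/1⌋ = 3, remainder 0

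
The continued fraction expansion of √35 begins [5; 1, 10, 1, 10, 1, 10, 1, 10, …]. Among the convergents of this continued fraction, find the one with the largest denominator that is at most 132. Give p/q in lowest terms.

List convergents until the denominator exceeds the bound:
a_0 = 5: 5/1  (≤ bound)
a_1 = 1: 6/1  (≤ bound)
a_2 = 10: 65/11  (≤ bound)
a_3 = 1: 71/12  (≤ bound)
a_4 = 10: 775/131  (≤ bound)
a_5 = 1: 846/143  (> 132, stop)

775/131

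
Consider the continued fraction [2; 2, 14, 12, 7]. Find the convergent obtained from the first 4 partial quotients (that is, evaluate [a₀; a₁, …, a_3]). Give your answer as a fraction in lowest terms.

a_0 = 2: 2/1
a_1 = 2: 5/2
a_2 = 14: 72/29
a_3 = 12: 869/350

869/350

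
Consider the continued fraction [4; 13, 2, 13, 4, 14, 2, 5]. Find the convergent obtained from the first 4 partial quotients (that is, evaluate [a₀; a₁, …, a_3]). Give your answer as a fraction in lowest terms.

1483/364

Compute successive convergents:
a_0 = 4: 4/1
a_1 = 13: 53/13
a_2 = 2: 110/27
a_3 = 13: 1483/364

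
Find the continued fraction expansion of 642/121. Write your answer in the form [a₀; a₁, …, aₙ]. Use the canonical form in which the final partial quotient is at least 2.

Repeatedly divide and take the remainder:
642 ÷ 121 → quotient 5, remainder 37
121 ÷ 37 → quotient 3, remainder 10
37 ÷ 10 → quotient 3, remainder 7
10 ÷ 7 → quotient 1, remainder 3
7 ÷ 3 → quotient 2, remainder 1
3 ÷ 1 → quotient 3, remainder 0

[5; 3, 3, 1, 2, 3]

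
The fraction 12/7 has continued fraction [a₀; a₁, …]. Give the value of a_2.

⌊12/7⌋ = 1, remainder 5
⌊7/5⌋ = 1, remainder 2
⌊5/2⌋ = 2, remainder 1

2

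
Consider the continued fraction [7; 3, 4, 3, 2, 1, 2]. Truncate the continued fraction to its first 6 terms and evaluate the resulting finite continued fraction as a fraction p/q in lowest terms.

1016/139

Work from the innermost term outward:
Start with 1.
2 + 1/(1/1) = 2 + 1/1 = 3/1
3 + 1/(3/1) = 3 + 1/3 = 10/3
4 + 1/(10/3) = 4 + 3/10 = 43/10
3 + 1/(43/10) = 3 + 10/43 = 139/43
7 + 1/(139/43) = 7 + 43/139 = 1016/139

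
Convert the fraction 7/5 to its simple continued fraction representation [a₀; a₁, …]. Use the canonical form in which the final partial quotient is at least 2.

[1; 2, 2]

7 ÷ 5 → quotient 1, remainder 2
5 ÷ 2 → quotient 2, remainder 1
2 ÷ 1 → quotient 2, remainder 0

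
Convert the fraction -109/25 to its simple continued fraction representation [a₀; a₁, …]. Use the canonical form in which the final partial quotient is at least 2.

-109 ÷ 25 → quotient -5, remainder 16
25 ÷ 16 → quotient 1, remainder 9
16 ÷ 9 → quotient 1, remainder 7
9 ÷ 7 → quotient 1, remainder 2
7 ÷ 2 → quotient 3, remainder 1
2 ÷ 1 → quotient 2, remainder 0

[-5; 1, 1, 1, 3, 2]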